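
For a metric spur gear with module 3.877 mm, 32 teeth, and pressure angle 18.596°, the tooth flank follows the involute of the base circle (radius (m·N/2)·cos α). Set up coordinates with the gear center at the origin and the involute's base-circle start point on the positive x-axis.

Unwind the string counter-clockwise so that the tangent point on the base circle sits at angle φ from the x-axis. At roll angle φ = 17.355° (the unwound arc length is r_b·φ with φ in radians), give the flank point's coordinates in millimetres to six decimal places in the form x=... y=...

x=61.428933 y=0.539664

pitch radius r_p = m·N/2 = 3.877·32/2 = 62.032000
base radius r_b = r_p·cos α = 62.032000·cos 18.596° = 58.793351
roll angle φ = 17.355° = 0.30290189 rad
x = r_b·(cos φ + φ·sin φ) = 58.793351·(0.95447490 + 0.30290189·0.29829124) = 61.428933
y = r_b·(sin φ − φ·cos φ) = 58.793351·(0.29829124 − 0.30290189·0.95447490) = 0.539664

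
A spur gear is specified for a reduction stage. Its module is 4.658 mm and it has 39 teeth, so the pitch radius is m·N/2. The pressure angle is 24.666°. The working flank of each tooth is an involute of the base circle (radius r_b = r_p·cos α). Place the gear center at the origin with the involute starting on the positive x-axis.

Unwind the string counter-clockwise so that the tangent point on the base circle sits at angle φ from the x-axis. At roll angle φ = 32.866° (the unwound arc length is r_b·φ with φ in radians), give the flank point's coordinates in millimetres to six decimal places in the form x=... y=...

x=95.026379 y=5.024293

pitch radius r_p = m·N/2 = 4.658·39/2 = 90.831000
base radius r_b = r_p·cos α = 90.831000·cos 24.666° = 82.543215
roll angle φ = 32.866° = 0.57361991 rad
x = r_b·(cos φ + φ·sin φ) = 82.543215·(0.83994204 + 0.57361991·0.54267611) = 95.026379
y = r_b·(sin φ − φ·cos φ) = 82.543215·(0.54267611 − 0.57361991·0.83994204) = 5.024293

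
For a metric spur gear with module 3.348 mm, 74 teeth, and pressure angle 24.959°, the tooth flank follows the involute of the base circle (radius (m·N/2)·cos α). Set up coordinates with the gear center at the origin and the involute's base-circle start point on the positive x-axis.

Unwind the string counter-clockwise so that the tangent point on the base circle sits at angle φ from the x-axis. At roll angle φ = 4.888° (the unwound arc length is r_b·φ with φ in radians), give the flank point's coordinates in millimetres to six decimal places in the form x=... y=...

pitch radius r_p = m·N/2 = 3.348·74/2 = 123.876000
base radius r_b = r_p·cos α = 123.876000·cos 24.959° = 112.307217
roll angle φ = 4.888° = 0.08531169 rad
x = r_b·(cos φ + φ·sin φ) = 112.307217·(0.99636316 + 0.08531169·0.08520825) = 112.715165
y = r_b·(sin φ − φ·cos φ) = 112.307217·(0.08520825 − 0.08531169·0.99636316) = 0.023227

x=112.715165 y=0.023227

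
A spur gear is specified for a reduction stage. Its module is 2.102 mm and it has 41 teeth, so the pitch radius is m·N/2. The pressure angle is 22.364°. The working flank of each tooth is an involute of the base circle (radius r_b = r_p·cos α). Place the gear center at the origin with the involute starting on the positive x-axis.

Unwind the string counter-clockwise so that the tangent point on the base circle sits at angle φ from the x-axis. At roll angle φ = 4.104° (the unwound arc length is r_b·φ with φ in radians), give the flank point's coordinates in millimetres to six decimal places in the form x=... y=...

pitch radius r_p = m·N/2 = 2.102·41/2 = 43.091000
base radius r_b = r_p·cos α = 43.091000·cos 22.364° = 39.849923
roll angle φ = 4.104° = 0.07162831 rad
x = r_b·(cos φ + φ·sin φ) = 39.849923·(0.99743579 + 0.07162831·0.07156708) = 39.952019
y = r_b·(sin φ − φ·cos φ) = 39.849923·(0.07156708 − 0.07162831·0.99743579) = 0.004879

x=39.952019 y=0.004879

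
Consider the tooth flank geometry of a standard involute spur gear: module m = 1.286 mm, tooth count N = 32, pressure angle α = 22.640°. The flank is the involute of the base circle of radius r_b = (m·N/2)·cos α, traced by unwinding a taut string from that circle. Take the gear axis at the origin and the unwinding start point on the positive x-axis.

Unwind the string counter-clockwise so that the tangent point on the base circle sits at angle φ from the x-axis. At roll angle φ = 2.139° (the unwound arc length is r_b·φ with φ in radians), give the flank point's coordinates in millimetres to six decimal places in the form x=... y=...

pitch radius r_p = m·N/2 = 1.286·32/2 = 20.576000
base radius r_b = r_p·cos α = 20.576000·cos 22.640° = 18.990448
roll angle φ = 2.139° = 0.03733259 rad
x = r_b·(cos φ + φ·sin φ) = 18.990448·(0.99930322 + 0.03733259·0.03732392) = 19.003678
y = r_b·(sin φ − φ·cos φ) = 18.990448·(0.03732392 − 0.03733259·0.99930322) = 0.000329

x=19.003678 y=0.000329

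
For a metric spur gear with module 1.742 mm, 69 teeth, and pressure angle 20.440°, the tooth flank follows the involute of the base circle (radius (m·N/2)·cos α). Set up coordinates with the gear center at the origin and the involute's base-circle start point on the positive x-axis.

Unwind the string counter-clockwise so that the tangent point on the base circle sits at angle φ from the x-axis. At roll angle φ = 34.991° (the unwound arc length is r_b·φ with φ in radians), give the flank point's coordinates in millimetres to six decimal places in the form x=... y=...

x=65.857737 y=4.118316

pitch radius r_p = m·N/2 = 1.742·69/2 = 60.099000
base radius r_b = r_p·cos α = 60.099000·cos 20.440° = 56.315072
roll angle φ = 34.991° = 0.61070816 rad
x = r_b·(cos φ + φ·sin φ) = 56.315072·(0.81924213 + 0.61070816·0.57344776) = 65.857737
y = r_b·(sin φ − φ·cos φ) = 56.315072·(0.57344776 − 0.61070816·0.81924213) = 4.118316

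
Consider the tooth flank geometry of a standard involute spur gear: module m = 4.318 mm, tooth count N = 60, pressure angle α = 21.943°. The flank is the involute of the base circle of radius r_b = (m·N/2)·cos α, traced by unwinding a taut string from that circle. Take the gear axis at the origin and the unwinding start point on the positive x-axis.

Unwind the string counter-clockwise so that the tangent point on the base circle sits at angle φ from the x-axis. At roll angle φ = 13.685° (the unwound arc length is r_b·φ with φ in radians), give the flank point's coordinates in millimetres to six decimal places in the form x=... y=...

x=123.534236 y=0.542637

pitch radius r_p = m·N/2 = 4.318·60/2 = 129.540000
base radius r_b = r_p·cos α = 129.540000·cos 21.943° = 120.155613
roll angle φ = 13.685° = 0.23884831 rad
x = r_b·(cos φ + φ·sin φ) = 120.155613·(0.97161109 + 0.23884831·0.23658379) = 123.534236
y = r_b·(sin φ − φ·cos φ) = 120.155613·(0.23658379 − 0.23884831·0.97161109) = 0.542637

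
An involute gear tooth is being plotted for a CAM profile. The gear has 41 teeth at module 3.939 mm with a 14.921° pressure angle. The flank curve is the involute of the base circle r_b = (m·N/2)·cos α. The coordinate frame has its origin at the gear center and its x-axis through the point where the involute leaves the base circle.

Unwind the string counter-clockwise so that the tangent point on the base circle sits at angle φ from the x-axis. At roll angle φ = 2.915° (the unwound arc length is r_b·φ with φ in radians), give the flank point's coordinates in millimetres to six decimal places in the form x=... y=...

x=78.127687 y=0.003424

pitch radius r_p = m·N/2 = 3.939·41/2 = 80.749500
base radius r_b = r_p·cos α = 80.749500·cos 14.921° = 78.026770
roll angle φ = 2.915° = 0.05087635 rad
x = r_b·(cos φ + φ·sin φ) = 78.026770·(0.99870608 + 0.05087635·0.05085440) = 78.127687
y = r_b·(sin φ − φ·cos φ) = 78.026770·(0.05085440 − 0.05087635·0.99870608) = 0.003424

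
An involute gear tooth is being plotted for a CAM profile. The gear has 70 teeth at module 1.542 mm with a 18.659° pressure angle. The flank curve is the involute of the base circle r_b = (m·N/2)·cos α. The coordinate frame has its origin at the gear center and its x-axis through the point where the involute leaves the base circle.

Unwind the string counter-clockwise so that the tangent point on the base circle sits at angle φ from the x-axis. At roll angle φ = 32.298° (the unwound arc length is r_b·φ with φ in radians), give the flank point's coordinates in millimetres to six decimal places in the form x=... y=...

x=58.623402 y=2.957182

pitch radius r_p = m·N/2 = 1.542·70/2 = 53.970000
base radius r_b = r_p·cos α = 53.970000·cos 18.659° = 51.133308
roll angle φ = 32.298° = 0.56370644 rad
x = r_b·(cos φ + φ·sin φ) = 51.133308·(0.84528049 + 0.56370644·0.53432284) = 58.623402
y = r_b·(sin φ − φ·cos φ) = 51.133308·(0.53432284 − 0.56370644·0.84528049) = 2.957182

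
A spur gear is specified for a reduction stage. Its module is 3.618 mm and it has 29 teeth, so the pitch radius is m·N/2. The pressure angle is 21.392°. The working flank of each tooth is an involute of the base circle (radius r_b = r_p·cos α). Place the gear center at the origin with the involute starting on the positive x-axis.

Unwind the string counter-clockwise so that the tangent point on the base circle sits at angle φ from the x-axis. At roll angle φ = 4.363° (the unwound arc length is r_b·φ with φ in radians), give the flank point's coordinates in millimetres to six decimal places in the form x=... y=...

pitch radius r_p = m·N/2 = 3.618·29/2 = 52.461000
base radius r_b = r_p·cos α = 52.461000·cos 21.392° = 48.846791
roll angle φ = 4.363° = 0.07614872 rad
x = r_b·(cos φ + φ·sin φ) = 48.846791·(0.99710209 + 0.07614872·0.07607514) = 48.988208
y = r_b·(sin φ − φ·cos φ) = 48.846791·(0.07607514 − 0.07614872·0.99710209) = 0.007185

x=48.988208 y=0.007185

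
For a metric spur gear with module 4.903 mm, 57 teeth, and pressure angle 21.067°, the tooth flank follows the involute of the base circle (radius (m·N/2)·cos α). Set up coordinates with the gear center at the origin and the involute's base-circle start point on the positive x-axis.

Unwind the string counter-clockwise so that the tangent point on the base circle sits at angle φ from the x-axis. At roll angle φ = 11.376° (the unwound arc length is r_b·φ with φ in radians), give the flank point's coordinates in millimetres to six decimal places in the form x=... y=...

pitch radius r_p = m·N/2 = 4.903·57/2 = 139.735500
base radius r_b = r_p·cos α = 139.735500·cos 21.067° = 130.395680
roll angle φ = 11.376° = 0.19854866 rad
x = r_b·(cos φ + φ·sin φ) = 130.395680·(0.98035388 + 0.19854866·0.19724671) = 132.940606
y = r_b·(sin φ − φ·cos φ) = 130.395680·(0.19724671 − 0.19854866·0.98035388) = 0.338867

x=132.940606 y=0.338867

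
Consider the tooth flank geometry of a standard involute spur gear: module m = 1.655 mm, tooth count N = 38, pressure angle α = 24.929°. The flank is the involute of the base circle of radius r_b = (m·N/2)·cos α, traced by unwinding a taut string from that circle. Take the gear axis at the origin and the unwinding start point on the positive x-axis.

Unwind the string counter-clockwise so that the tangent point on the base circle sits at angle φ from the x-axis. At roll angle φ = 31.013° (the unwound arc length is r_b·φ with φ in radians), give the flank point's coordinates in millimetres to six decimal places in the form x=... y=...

x=32.391520 y=1.463667

pitch radius r_p = m·N/2 = 1.655·38/2 = 31.445000
base radius r_b = r_p·cos α = 31.445000·cos 24.929° = 28.515294
roll angle φ = 31.013° = 0.54127896 rad
x = r_b·(cos φ + φ·sin φ) = 28.515294·(0.85705042 + 0.54127896·0.51523255) = 32.391520
y = r_b·(sin φ − φ·cos φ) = 28.515294·(0.51523255 − 0.54127896·0.85705042) = 1.463667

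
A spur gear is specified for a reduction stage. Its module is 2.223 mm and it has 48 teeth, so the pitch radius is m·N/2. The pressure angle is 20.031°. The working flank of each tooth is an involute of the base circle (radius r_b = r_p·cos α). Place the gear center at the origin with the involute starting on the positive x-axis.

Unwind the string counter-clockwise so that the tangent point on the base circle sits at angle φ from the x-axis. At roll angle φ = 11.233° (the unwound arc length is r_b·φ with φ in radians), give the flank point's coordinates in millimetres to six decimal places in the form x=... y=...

pitch radius r_p = m·N/2 = 2.223·48/2 = 53.352000
base radius r_b = r_p·cos α = 53.352000·cos 20.031° = 50.124601
roll angle φ = 11.233° = 0.19605283 rad
x = r_b·(cos φ + φ·sin φ) = 50.124601·(0.98084312 + 0.19605283·0.19479931) = 51.078676
y = r_b·(sin φ − φ·cos φ) = 50.124601·(0.19479931 − 0.19605283·0.98084312) = 0.125423

x=51.078676 y=0.125423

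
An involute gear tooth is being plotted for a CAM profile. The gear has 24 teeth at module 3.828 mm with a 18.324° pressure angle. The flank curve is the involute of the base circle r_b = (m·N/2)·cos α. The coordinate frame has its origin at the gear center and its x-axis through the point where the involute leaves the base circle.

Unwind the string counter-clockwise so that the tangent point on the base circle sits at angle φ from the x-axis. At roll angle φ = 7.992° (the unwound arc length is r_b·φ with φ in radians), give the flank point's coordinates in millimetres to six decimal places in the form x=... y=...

x=44.028920 y=0.039372

pitch radius r_p = m·N/2 = 3.828·24/2 = 45.936000
base radius r_b = r_p·cos α = 45.936000·cos 18.324° = 43.606763
roll angle φ = 7.992° = 0.13948671 rad
x = r_b·(cos φ + φ·sin φ) = 43.606763·(0.99028749 + 0.13948671·0.13903483) = 44.028920
y = r_b·(sin φ − φ·cos φ) = 43.606763·(0.13903483 − 0.13948671·0.99028749) = 0.039372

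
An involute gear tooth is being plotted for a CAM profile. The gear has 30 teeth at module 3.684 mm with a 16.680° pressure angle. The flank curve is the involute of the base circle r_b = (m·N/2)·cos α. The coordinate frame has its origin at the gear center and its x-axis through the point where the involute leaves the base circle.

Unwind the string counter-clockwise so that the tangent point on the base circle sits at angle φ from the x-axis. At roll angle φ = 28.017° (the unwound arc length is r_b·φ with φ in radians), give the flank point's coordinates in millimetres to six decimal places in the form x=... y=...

x=58.890122 y=2.014174

pitch radius r_p = m·N/2 = 3.684·30/2 = 55.260000
base radius r_b = r_p·cos α = 55.260000·cos 16.680° = 52.934811
roll angle φ = 28.017° = 0.48898890 rad
x = r_b·(cos φ + φ·sin φ) = 52.934811·(0.88280826 + 0.48898890·0.46973352) = 58.890122
y = r_b·(sin φ − φ·cos φ) = 52.934811·(0.46973352 − 0.48898890·0.88280826) = 2.014174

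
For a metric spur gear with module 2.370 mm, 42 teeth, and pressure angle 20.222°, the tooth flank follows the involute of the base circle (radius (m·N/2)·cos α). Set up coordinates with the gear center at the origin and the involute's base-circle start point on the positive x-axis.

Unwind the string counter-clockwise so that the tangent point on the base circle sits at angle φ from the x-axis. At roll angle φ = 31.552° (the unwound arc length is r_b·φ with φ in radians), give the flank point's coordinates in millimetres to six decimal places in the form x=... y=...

x=53.255654 y=2.521744

pitch radius r_p = m·N/2 = 2.370·42/2 = 49.770000
base radius r_b = r_p·cos α = 49.770000·cos 20.222° = 46.702196
roll angle φ = 31.552° = 0.55068629 rad
x = r_b·(cos φ + φ·sin φ) = 46.702196·(0.85216561 + 0.55068629·0.52327218) = 53.255654
y = r_b·(sin φ − φ·cos φ) = 46.702196·(0.52327218 − 0.55068629·0.85216561) = 2.521744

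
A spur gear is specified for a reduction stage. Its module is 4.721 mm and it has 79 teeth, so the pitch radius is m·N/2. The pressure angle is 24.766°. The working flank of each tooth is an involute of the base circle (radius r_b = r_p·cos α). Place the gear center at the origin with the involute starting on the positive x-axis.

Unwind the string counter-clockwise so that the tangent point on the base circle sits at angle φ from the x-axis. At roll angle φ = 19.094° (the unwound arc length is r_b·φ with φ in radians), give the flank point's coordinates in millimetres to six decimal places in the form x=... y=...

pitch radius r_p = m·N/2 = 4.721·79/2 = 186.479500
base radius r_b = r_p·cos α = 186.479500·cos 24.766° = 169.328277
roll angle φ = 19.094° = 0.33325317 rad
x = r_b·(cos φ + φ·sin φ) = 169.328277·(0.94498317 + 0.33325317·0.32711894) = 178.471427
y = r_b·(sin φ − φ·cos φ) = 169.328277·(0.32711894 − 0.33325317·0.94498317) = 2.065857

x=178.471427 y=2.065857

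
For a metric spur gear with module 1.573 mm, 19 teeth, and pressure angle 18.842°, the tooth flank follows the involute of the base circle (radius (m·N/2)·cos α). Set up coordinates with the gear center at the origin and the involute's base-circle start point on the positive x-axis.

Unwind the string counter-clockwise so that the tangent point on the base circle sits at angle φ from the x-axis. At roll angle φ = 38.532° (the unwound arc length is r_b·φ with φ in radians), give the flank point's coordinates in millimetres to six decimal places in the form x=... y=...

x=16.988259 y=1.370055

pitch radius r_p = m·N/2 = 1.573·19/2 = 14.943500
base radius r_b = r_p·cos α = 14.943500·cos 18.842° = 14.142719
roll angle φ = 38.532° = 0.67251027 rad
x = r_b·(cos φ + φ·sin φ) = 14.142719·(0.78226036 + 0.67251027·0.62295163) = 16.988259
y = r_b·(sin φ − φ·cos φ) = 14.142719·(0.62295163 − 0.67251027·0.78226036) = 1.370055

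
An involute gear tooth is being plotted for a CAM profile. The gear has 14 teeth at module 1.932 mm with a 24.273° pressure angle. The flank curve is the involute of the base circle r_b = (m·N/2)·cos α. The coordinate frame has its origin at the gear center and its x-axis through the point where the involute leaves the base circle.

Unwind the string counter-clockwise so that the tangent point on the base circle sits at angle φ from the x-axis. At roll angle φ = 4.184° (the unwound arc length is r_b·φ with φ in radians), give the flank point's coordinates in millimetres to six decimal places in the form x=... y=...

x=12.361267 y=0.001599

pitch radius r_p = m·N/2 = 1.932·14/2 = 13.524000
base radius r_b = r_p·cos α = 13.524000·cos 24.273° = 12.328439
roll angle φ = 4.184° = 0.07302458 rad
x = r_b·(cos φ + φ·sin φ) = 12.328439·(0.99733489 + 0.07302458·0.07295969) = 12.361267
y = r_b·(sin φ − φ·cos φ) = 12.328439·(0.07295969 − 0.07302458·0.99733489) = 0.001599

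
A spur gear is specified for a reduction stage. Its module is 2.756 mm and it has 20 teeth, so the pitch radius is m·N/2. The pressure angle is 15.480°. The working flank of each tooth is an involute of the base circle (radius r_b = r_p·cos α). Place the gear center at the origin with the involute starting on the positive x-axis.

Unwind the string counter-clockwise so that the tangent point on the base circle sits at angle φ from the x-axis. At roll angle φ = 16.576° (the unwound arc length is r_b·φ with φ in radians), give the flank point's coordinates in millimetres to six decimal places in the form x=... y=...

pitch radius r_p = m·N/2 = 2.756·20/2 = 27.560000
base radius r_b = r_p·cos α = 27.560000·cos 15.480° = 26.560225
roll angle φ = 16.576° = 0.28930578 rad
x = r_b·(cos φ + φ·sin φ) = 26.560225·(0.95844216 + 0.28930578·0.28528692) = 27.648591
y = r_b·(sin φ − φ·cos φ) = 26.560225·(0.28528692 − 0.28930578·0.95844216) = 0.212590

x=27.648591 y=0.212590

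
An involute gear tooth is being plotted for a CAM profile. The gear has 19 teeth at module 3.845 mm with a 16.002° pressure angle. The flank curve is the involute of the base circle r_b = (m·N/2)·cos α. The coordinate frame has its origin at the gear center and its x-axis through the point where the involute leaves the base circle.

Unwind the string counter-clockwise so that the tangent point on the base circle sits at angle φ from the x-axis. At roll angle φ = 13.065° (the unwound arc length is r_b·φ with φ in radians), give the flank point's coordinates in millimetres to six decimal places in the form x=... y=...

x=36.013156 y=0.138050

pitch radius r_p = m·N/2 = 3.845·19/2 = 36.527500
base radius r_b = r_p·cos α = 36.527500·cos 16.002° = 35.112135
roll angle φ = 13.065° = 0.22802727 rad
x = r_b·(cos φ + φ·sin φ) = 35.112135·(0.97411424 + 0.22802727·0.22605630) = 36.013156
y = r_b·(sin φ − φ·cos φ) = 35.112135·(0.22605630 − 0.22802727·0.97411424) = 0.138050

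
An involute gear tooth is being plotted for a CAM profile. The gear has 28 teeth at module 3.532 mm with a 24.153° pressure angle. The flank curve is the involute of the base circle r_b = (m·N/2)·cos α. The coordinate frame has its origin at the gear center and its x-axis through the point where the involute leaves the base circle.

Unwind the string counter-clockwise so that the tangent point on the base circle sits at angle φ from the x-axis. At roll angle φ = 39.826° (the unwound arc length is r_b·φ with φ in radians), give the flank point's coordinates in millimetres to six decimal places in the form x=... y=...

pitch radius r_p = m·N/2 = 3.532·28/2 = 49.448000
base radius r_b = r_p·cos α = 49.448000·cos 24.153° = 45.119128
roll angle φ = 39.826° = 0.69509483 rad
x = r_b·(cos φ + φ·sin φ) = 45.119128·(0.76799297 + 0.69509483·0.64045827) = 54.737272
y = r_b·(sin φ − φ·cos φ) = 45.119128·(0.64045827 − 0.69509483·0.76799297) = 4.811067

x=54.737272 y=4.811067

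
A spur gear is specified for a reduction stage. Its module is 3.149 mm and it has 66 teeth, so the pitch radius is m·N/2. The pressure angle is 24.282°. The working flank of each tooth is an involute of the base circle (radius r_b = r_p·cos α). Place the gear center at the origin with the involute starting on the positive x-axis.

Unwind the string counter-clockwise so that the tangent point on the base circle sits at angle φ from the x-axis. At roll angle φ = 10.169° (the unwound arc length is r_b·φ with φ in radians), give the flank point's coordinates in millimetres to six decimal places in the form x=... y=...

x=96.203897 y=0.175969

pitch radius r_p = m·N/2 = 3.149·66/2 = 103.917000
base radius r_b = r_p·cos α = 103.917000·cos 24.282° = 94.723724
roll angle φ = 10.169° = 0.17748253 rad
x = r_b·(cos φ + φ·sin φ) = 94.723724·(0.98429128 + 0.17748253·0.17655221) = 96.203897
y = r_b·(sin φ − φ·cos φ) = 94.723724·(0.17655221 − 0.17748253·0.98429128) = 0.175969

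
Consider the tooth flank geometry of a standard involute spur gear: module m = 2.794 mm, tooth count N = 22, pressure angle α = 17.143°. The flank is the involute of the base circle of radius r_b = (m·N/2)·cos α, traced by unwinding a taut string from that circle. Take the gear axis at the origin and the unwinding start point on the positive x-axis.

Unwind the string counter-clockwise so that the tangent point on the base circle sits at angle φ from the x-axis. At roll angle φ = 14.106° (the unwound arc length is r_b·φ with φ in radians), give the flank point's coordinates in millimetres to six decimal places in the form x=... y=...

pitch radius r_p = m·N/2 = 2.794·22/2 = 30.734000
base radius r_b = r_p·cos α = 30.734000·cos 17.143° = 29.368552
roll angle φ = 14.106° = 0.24619614 rad
x = r_b·(cos φ + φ·sin φ) = 29.368552·(0.96984650 + 0.24619614·0.24371658) = 30.245162
y = r_b·(sin φ − φ·cos φ) = 29.368552·(0.24371658 − 0.24619614·0.96984650) = 0.145201

x=30.245162 y=0.145201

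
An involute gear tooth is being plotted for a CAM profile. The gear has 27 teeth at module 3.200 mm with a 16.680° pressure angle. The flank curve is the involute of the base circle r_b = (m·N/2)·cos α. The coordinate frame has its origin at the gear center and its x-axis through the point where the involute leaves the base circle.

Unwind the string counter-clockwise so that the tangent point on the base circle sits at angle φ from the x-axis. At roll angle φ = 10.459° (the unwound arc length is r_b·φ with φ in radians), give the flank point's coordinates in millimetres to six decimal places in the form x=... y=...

pitch radius r_p = m·N/2 = 3.200·27/2 = 43.200000
base radius r_b = r_p·cos α = 43.200000·cos 16.680° = 41.382263
roll angle φ = 10.459° = 0.18254399 rad
x = r_b·(cos φ + φ·sin φ) = 41.382263·(0.98338506 + 0.18254399·0.18153188) = 42.066006
y = r_b·(sin φ − φ·cos φ) = 41.382263·(0.18153188 − 0.18254399·0.98338506) = 0.083627

x=42.066006 y=0.083627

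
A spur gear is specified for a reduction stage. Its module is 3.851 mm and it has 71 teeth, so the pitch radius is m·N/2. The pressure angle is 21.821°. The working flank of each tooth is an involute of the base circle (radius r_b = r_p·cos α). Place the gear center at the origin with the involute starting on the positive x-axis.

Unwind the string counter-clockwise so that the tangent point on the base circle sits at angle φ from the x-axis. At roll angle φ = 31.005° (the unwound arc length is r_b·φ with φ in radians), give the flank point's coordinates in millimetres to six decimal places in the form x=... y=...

x=144.159130 y=6.509510

pitch radius r_p = m·N/2 = 3.851·71/2 = 136.710500
base radius r_b = r_p·cos α = 136.710500·cos 21.821° = 126.915145
roll angle φ = 31.005° = 0.54113933 rad
x = r_b·(cos φ + φ·sin φ) = 126.915145·(0.85712235 + 0.54113933·0.51511287) = 144.159130
y = r_b·(sin φ − φ·cos φ) = 126.915145·(0.51511287 − 0.54113933·0.85712235) = 6.509510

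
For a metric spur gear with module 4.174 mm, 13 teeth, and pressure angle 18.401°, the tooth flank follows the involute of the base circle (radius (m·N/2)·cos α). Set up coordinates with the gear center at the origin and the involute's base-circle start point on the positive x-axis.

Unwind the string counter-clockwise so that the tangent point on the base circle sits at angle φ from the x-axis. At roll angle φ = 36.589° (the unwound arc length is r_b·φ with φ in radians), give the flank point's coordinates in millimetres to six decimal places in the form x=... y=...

pitch radius r_p = m·N/2 = 4.174·13/2 = 27.131000
base radius r_b = r_p·cos α = 27.131000·cos 18.401° = 25.743806
roll angle φ = 36.589° = 0.63859852 rad
x = r_b·(cos φ + φ·sin φ) = 25.743806·(0.80293193 + 0.63859852·0.59607073) = 30.469900
y = r_b·(sin φ − φ·cos φ) = 25.743806·(0.59607073 − 0.63859852·0.80293193) = 2.144963

x=30.469900 y=2.144963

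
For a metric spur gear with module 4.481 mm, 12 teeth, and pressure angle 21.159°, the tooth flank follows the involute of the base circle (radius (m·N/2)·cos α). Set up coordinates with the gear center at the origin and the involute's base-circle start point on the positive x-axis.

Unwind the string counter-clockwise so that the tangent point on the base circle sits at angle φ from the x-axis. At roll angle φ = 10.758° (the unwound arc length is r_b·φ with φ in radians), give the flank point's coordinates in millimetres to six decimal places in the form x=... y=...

x=25.511499 y=0.055130

pitch radius r_p = m·N/2 = 4.481·12/2 = 26.886000
base radius r_b = r_p·cos α = 26.886000·cos 21.159° = 25.073409
roll angle φ = 10.758° = 0.18776252 rad
x = r_b·(cos φ + φ·sin φ) = 25.073409·(0.98242434 + 0.18776252·0.18666121) = 25.511499
y = r_b·(sin φ − φ·cos φ) = 25.073409·(0.18666121 − 0.18776252·0.98242434) = 0.055130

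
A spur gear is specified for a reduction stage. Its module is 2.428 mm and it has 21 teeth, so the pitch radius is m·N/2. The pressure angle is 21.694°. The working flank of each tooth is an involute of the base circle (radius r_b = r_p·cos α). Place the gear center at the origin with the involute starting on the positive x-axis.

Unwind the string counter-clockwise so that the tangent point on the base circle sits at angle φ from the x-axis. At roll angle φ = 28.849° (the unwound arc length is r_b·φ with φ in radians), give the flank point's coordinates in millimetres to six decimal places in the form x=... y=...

x=26.503396 y=0.982622

pitch radius r_p = m·N/2 = 2.428·21/2 = 25.494000
base radius r_b = r_p·cos α = 25.494000·cos 21.694° = 23.688293
roll angle φ = 28.849° = 0.50351004 rad
x = r_b·(cos φ + φ·sin φ) = 23.688293·(0.87589436 + 0.50351004·0.48250293) = 26.503396
y = r_b·(sin φ − φ·cos φ) = 23.688293·(0.48250293 − 0.50351004·0.87589436) = 0.982622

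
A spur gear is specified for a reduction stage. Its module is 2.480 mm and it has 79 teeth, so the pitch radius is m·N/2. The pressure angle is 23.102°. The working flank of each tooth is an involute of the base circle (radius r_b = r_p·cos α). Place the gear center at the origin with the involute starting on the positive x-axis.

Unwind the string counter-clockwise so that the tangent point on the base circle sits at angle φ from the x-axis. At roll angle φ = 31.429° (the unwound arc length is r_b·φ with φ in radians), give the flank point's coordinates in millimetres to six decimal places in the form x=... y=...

pitch radius r_p = m·N/2 = 2.480·79/2 = 97.960000
base radius r_b = r_p·cos α = 97.960000·cos 23.102° = 90.104372
roll angle φ = 31.429° = 0.54853953 rad
x = r_b·(cos φ + φ·sin φ) = 90.104372·(0.85328698 + 0.54853953·0.52144159) = 102.657561
y = r_b·(sin φ − φ·cos φ) = 90.104372·(0.52144159 − 0.54853953·0.85328698) = 4.809767

x=102.657561 y=4.809767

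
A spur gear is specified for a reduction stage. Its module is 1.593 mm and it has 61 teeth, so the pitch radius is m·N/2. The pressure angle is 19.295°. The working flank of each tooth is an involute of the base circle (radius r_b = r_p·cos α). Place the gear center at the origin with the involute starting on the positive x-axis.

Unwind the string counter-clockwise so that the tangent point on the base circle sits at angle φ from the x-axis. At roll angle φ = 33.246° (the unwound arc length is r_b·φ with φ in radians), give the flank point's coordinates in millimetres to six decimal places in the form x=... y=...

x=52.939550 y=2.886988

pitch radius r_p = m·N/2 = 1.593·61/2 = 48.586500
base radius r_b = r_p·cos α = 48.586500·cos 19.295° = 45.857386
roll angle φ = 33.246° = 0.58025216 rad
x = r_b·(cos φ + φ·sin φ) = 45.857386·(0.83632443 + 0.58025216·0.54823484) = 52.939550
y = r_b·(sin φ − φ·cos φ) = 45.857386·(0.54823484 − 0.58025216·0.83632443) = 2.886988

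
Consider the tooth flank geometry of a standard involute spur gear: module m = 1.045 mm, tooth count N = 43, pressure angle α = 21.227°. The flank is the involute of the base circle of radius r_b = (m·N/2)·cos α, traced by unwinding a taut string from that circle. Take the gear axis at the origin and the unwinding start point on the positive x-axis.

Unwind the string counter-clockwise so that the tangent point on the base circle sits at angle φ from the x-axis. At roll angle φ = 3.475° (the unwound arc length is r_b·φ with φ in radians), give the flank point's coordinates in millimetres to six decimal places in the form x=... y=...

x=20.981638 y=0.001557

pitch radius r_p = m·N/2 = 1.045·43/2 = 22.467500
base radius r_b = r_p·cos α = 22.467500·cos 21.227° = 20.943154
roll angle φ = 3.475° = 0.06065019 rad
x = r_b·(cos φ + φ·sin φ) = 20.943154·(0.99816134 + 0.06065019·0.06061302) = 20.981638
y = r_b·(sin φ − φ·cos φ) = 20.943154·(0.06061302 − 0.06065019·0.99816134) = 0.001557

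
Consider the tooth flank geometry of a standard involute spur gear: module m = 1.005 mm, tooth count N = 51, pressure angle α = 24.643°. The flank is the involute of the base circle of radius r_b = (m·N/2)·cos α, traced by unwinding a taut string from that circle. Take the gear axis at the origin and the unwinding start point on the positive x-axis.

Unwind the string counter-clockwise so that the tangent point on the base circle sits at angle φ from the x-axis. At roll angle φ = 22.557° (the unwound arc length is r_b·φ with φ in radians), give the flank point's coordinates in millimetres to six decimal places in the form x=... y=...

pitch radius r_p = m·N/2 = 1.005·51/2 = 25.627500
base radius r_b = r_p·cos α = 25.627500·cos 24.643° = 23.293435
roll angle φ = 22.557° = 0.39369392 rad
x = r_b·(cos φ + φ·sin φ) = 23.293435·(0.92349837 + 0.39369392·0.38360235) = 25.029269
y = r_b·(sin φ − φ·cos φ) = 23.293435·(0.38360235 − 0.39369392·0.92349837) = 0.466490

x=25.029269 y=0.466490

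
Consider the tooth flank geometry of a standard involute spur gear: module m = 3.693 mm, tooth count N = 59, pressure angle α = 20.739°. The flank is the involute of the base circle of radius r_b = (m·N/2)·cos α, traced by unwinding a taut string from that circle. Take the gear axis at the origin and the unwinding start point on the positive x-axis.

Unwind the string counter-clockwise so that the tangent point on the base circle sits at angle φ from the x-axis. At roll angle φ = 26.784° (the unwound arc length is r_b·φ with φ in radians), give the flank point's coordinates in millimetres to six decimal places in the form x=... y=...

x=112.415729 y=3.394096

pitch radius r_p = m·N/2 = 3.693·59/2 = 108.943500
base radius r_b = r_p·cos α = 108.943500·cos 20.739° = 101.884311
roll angle φ = 26.784° = 0.46746899 rad
x = r_b·(cos φ + φ·sin φ) = 101.884311·(0.89271169 + 0.46746899·0.45062827) = 112.415729
y = r_b·(sin φ − φ·cos φ) = 101.884311·(0.45062827 − 0.46746899·0.89271169) = 3.394096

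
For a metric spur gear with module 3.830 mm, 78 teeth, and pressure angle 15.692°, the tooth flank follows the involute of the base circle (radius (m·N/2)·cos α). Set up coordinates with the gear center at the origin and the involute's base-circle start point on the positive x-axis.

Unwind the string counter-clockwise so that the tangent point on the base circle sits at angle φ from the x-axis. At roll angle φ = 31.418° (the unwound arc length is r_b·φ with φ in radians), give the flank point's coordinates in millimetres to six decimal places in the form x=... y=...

x=163.824365 y=7.668297

pitch radius r_p = m·N/2 = 3.830·78/2 = 149.370000
base radius r_b = r_p·cos α = 149.370000·cos 15.692° = 143.802908
roll angle φ = 31.418° = 0.54834754 rad
x = r_b·(cos φ + φ·sin φ) = 143.802908·(0.85338708 + 0.54834754·0.52127776) = 163.824365
y = r_b·(sin φ − φ·cos φ) = 143.802908·(0.52127776 − 0.54834754·0.85338708) = 7.668297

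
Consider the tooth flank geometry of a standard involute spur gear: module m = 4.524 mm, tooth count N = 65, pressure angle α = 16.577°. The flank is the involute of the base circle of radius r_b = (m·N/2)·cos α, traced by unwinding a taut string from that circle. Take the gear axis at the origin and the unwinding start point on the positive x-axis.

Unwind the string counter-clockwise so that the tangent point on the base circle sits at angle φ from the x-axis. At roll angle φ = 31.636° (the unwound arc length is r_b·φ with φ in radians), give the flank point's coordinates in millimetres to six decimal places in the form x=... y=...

pitch radius r_p = m·N/2 = 4.524·65/2 = 147.030000
base radius r_b = r_p·cos α = 147.030000·cos 16.577° = 140.919019
roll angle φ = 31.636° = 0.55215236 rad
x = r_b·(cos φ + φ·sin φ) = 140.919019·(0.85139754 + 0.55215236·0.52452096) = 160.790435
y = r_b·(sin φ − φ·cos φ) = 140.919019·(0.52452096 − 0.55215236·0.85139754) = 7.668784

x=160.790435 y=7.668784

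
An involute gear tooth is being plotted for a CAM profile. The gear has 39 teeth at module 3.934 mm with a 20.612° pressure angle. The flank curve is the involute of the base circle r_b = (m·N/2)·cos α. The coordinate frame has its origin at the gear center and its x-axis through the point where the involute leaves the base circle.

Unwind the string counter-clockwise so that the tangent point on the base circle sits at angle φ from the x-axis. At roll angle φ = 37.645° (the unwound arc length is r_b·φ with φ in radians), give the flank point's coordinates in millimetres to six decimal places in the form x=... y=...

x=85.667452 y=6.499889

pitch radius r_p = m·N/2 = 3.934·39/2 = 76.713000
base radius r_b = r_p·cos α = 76.713000·cos 20.612° = 71.802281
roll angle φ = 37.645° = 0.65702920 rad
x = r_b·(cos φ + φ·sin φ) = 71.802281·(0.79181019 + 0.65702920·0.61076724) = 85.667452
y = r_b·(sin φ − φ·cos φ) = 71.802281·(0.61076724 − 0.65702920·0.79181019) = 6.499889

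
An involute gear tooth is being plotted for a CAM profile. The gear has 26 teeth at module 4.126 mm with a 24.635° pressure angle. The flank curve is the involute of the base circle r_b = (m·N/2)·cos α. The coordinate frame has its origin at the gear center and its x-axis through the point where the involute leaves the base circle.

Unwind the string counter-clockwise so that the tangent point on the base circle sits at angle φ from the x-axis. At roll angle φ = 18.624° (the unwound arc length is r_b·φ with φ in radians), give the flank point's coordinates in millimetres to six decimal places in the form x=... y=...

x=51.264038 y=0.552283

pitch radius r_p = m·N/2 = 4.126·26/2 = 53.638000
base radius r_b = r_p·cos α = 53.638000·cos 24.635° = 48.755958
roll angle φ = 18.624° = 0.32505012 rad
x = r_b·(cos φ + φ·sin φ) = 48.755958·(0.94763472 + 0.32505012·0.31935628) = 51.264038
y = r_b·(sin φ − φ·cos φ) = 48.755958·(0.31935628 − 0.32505012·0.94763472) = 0.552283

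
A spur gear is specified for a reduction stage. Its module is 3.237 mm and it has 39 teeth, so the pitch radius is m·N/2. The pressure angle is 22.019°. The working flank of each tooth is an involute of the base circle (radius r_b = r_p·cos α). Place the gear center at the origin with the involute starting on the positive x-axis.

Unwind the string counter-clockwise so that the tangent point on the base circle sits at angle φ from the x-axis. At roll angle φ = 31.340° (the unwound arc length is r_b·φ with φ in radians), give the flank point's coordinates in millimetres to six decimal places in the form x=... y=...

x=66.627429 y=3.097725

pitch radius r_p = m·N/2 = 3.237·39/2 = 63.121500
base radius r_b = r_p·cos α = 63.121500·cos 22.019° = 58.517391
roll angle φ = 31.340° = 0.54698619 rad
x = r_b·(cos φ + φ·sin φ) = 58.517391·(0.85409593 + 0.54698619·0.52011551) = 66.627429
y = r_b·(sin φ − φ·cos φ) = 58.517391·(0.52011551 − 0.54698619·0.85409593) = 3.097725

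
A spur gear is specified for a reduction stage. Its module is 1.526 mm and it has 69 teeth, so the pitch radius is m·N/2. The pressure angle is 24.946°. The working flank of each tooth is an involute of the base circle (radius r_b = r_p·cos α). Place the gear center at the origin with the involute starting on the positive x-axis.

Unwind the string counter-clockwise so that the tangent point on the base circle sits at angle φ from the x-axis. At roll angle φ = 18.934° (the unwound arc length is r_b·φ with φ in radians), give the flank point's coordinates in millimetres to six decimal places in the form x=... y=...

pitch radius r_p = m·N/2 = 1.526·69/2 = 52.647000
base radius r_b = r_p·cos α = 52.647000·cos 24.946° = 47.735335
roll angle φ = 18.934° = 0.33046064 rad
x = r_b·(cos φ + φ·sin φ) = 47.735335·(0.94589298 + 0.33046064·0.32447878) = 50.271057
y = r_b·(sin φ − φ·cos φ) = 47.735335·(0.32447878 − 0.33046064·0.94589298) = 0.567973

x=50.271057 y=0.567973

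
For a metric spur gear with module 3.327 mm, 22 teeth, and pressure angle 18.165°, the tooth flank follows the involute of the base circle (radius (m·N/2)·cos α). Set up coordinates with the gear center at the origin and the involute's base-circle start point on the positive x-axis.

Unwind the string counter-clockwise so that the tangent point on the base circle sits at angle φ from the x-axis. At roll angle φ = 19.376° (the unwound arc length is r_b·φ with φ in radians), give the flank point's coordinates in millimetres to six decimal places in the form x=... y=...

pitch radius r_p = m·N/2 = 3.327·22/2 = 36.597000
base radius r_b = r_p·cos α = 36.597000·cos 18.165° = 34.773103
roll angle φ = 19.376° = 0.33817500 rad
x = r_b·(cos φ + φ·sin φ) = 34.773103·(0.94336171 + 0.33817500·0.33176601) = 36.704981
y = r_b·(sin φ − φ·cos φ) = 34.773103·(0.33176601 − 0.33817500·0.94336171) = 0.443172

x=36.704981 y=0.443172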